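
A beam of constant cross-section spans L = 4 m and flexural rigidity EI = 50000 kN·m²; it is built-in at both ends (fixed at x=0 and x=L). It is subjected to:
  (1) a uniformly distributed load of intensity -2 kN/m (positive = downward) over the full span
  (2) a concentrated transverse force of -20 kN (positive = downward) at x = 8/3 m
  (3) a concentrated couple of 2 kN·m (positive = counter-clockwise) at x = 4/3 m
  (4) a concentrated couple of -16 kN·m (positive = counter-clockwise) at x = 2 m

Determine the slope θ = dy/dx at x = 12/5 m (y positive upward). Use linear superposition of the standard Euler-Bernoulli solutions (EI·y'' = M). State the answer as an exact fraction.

θ(12/5) = -191/3515625 rad

Load 1 — uniform load w=-2 kN/m over full span:
  θ_1 = -wx(L-x)(L-2x)/(12EI) = -(-2)·(12/5)·(4-(12/5))·(4-2·(12/5))/(12·50000) = -4/390625 rad
Load 2 — point force P=-20 kN at a=8/3 m (b=L-a=4/3):
  θ_2 = -Pb²x(2aL-(3a+b)x)/(2L³EI)  [x≤a] = -(-20)·(4/3)²·(12/5)·(2·(8/3)·4-(3·(8/3)+(4/3))·(12/5))/(2·4³·50000) = -2/140625 rad
Load 3 — applied couple M₀=2 kN·m at a=4/3 m (b=L-a=8/3):
  θ_3 = (R_Ax²/2 - M_Ax - M₀(x-a))/EI  [x>a] with R_A=2/3, M_A=0 = ((2/3)·(12/5)²/2 - 0·(12/5) - 2·((12/5)-(4/3)))/50000 = -1/234375 rad
Load 4 — applied couple M₀=-16 kN·m at a=2 m (b=L-a=2):
  θ_4 = (R_Ax²/2 - M_Ax - M₀(x-a))/EI  [x>a] with R_A=-6, M_A=-4 = ((-6)·(12/5)²/2 - (-4)·(12/5) - (-16)·((12/5)-2))/50000 = -2/78125 rad
Superposition: θ = Σ θ_i = -191/3515625 rad ≈ -0.000054 rad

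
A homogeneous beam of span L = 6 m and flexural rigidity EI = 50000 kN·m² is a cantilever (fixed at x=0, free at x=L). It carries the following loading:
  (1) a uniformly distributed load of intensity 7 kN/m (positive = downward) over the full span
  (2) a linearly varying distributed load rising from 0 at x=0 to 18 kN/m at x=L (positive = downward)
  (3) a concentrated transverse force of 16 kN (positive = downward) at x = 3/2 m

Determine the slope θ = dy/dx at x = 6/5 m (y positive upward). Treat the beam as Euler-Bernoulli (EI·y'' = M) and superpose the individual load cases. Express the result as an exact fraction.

θ(6/5) = -112761/15625000 rad

Load 1 — uniform load w=7 kN/m over full span:
  θ_1 = -wx(x²-3Lx+3L²)/(6EI) = -7·(6/5)·((6/5)²-3·6·(6/5)+3·6²)/(6·50000) = -3843/1562500 rad
Load 2 — triangular load w₀=18 kN/m (0→w₀ over full span):
  θ_2 = (w₀Lx²/4-w₀L²x/3-w₀x⁴/(24L))/EI = (18·6·(6/5)²/4-18·6²·(6/5)/3-18·(6/5)⁴/(24·6))/50000 = -68931/15625000 rad
Load 3 — point force P=16 kN at a=3/2 m (b=L-a=9/2):
  θ_3 = -Px(2a-x)/(2EI)  [x≤a] = -16·(6/5)·(2·(3/2)-(6/5))/(2·50000) = -27/78125 rad
Superposition: θ = Σ θ_i = -112761/15625000 rad ≈ -0.007217 rad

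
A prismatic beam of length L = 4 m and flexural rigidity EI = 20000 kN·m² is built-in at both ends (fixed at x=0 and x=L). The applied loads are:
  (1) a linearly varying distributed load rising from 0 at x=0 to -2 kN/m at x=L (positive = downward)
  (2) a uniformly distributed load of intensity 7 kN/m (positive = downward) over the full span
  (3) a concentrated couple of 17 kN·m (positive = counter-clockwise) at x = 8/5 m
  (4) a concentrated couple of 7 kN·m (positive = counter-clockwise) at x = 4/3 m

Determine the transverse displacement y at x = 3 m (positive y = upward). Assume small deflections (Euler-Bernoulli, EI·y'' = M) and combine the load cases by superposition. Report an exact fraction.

Load 1 — triangular load w₀=-2 kN/m (0→w₀ over full span):
  y_1 = -w₀x²(L-x)²(x+2L)/(120LEI) = -(-2)·3²·(4-3)²·(3+2·4)/(120·4·20000) = 33/1600000 m
Load 2 — uniform load w=7 kN/m over full span:
  y_2 = -wx²(L-x)²/(24EI) = -7·3²·(4-3)²/(24·20000) = -21/160000 m
Load 3 — applied couple M₀=17 kN·m at a=8/5 m (b=L-a=12/5):
  y_3 = (R_Ax³/6 - M_Ax²/2 - M₀(x-a)²/2)/EI  [x>a] with R_A=153/25, M_A=51/25 = ((153/25)·3³/6 - (51/25)·3²/2 - 17·(3-(8/5))²/2)/20000 = 17/200000 m
Load 4 — applied couple M₀=7 kN·m at a=4/3 m (b=L-a=8/3):
  y_4 = (R_Ax³/6 - M_Ax²/2 - M₀(x-a)²/2)/EI  [x>a] with R_A=7/3, M_A=0 = ((7/3)·3³/6 - 0·3²/2 - 7·(3-(4/3))²/2)/20000 = 7/180000 m
Superposition: y = Σ y_i = 191/14400000 m ≈ 0.000013 m

y(3) = 191/14400000 m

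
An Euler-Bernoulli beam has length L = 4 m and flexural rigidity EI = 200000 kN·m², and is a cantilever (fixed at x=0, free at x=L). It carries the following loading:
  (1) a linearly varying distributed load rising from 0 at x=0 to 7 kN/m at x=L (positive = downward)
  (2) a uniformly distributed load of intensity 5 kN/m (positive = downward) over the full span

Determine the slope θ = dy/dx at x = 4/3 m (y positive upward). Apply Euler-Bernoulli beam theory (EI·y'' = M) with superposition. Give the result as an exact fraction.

θ(4/3) = -2281/6075000 rad

Load 1 — triangular load w₀=7 kN/m (0→w₀ over full span):
  θ_1 = (w₀Lx²/4-w₀L²x/3-w₀x⁴/(24L))/EI = (7·4·(4/3)²/4-7·4²·(4/3)/3-7·(4/3)⁴/(24·4))/200000 = -1141/6075000 rad
Load 2 — uniform load w=5 kN/m over full span:
  θ_2 = -wx(x²-3Lx+3L²)/(6EI) = -5·(4/3)·((4/3)²-3·4·(4/3)+3·4²)/(6·200000) = -19/101250 rad
Superposition: θ = Σ θ_i = -2281/6075000 rad ≈ -0.000375 rad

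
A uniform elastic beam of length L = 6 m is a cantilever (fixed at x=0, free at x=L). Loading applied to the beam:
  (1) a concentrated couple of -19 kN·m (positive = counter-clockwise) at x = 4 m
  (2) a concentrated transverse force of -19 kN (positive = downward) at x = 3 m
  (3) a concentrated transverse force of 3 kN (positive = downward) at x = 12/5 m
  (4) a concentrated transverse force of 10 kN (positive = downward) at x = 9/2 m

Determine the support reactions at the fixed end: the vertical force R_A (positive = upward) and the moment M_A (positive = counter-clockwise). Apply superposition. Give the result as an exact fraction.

R_A = -6 kN, M_A = 71/5 kN·m

Load 1 — applied couple M₀=-19 kN·m at a=4 m (b=L-a=2):
  R_A = 0 kN
  M_A = -M₀ = -(-19) = 19 kN·m
Load 2 — point force P=-19 kN at a=3 m (b=L-a=3):
  R_A = P = (-19) = -19 kN
  M_A = Pa = (-19)·3 = -57 kN·m
Load 3 — point force P=3 kN at a=12/5 m (b=L-a=18/5):
  R_A = P = 3 kN
  M_A = Pa = 3·(12/5) = 36/5 kN·m
Load 4 — point force P=10 kN at a=9/2 m (b=L-a=3/2):
  R_A = P = 10 kN
  M_A = Pa = 10·(9/2) = 45 kN·m
Superposition: R_A = -6 kN, M_A = 71/5 kN·m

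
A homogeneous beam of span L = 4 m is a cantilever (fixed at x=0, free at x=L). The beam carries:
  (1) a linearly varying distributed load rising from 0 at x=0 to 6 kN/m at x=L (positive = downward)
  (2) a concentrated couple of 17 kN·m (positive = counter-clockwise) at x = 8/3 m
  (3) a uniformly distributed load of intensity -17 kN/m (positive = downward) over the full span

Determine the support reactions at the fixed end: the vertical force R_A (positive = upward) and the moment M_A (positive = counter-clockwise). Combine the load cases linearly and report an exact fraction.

R_A = -56 kN, M_A = -121 kN·m

Load 1 — triangular load w₀=6 kN/m (0→w₀ over full span):
  R_A = w₀L/2 = 6·4/2 = 12 kN
  M_A = w₀L²/3 = 6·4²/3 = 32 kN·m
Load 2 — applied couple M₀=17 kN·m at a=8/3 m (b=L-a=4/3):
  R_A = 0 kN
  M_A = -M₀ = -17 kN·m
Load 3 — uniform load w=-17 kN/m over full span:
  R_A = wL = (-17)·4 = -68 kN
  M_A = wL²/2 = (-17)·4²/2 = -136 kN·m
Superposition: R_A = -56 kN, M_A = -121 kN·m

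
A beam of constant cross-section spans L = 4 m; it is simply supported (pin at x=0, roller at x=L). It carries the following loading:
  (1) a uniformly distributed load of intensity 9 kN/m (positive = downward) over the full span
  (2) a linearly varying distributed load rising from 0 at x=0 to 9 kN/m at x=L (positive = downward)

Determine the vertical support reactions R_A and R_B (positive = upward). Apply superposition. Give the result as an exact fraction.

R_A = 24 kN, R_B = 30 kN

Load 1 — uniform load w=9 kN/m over full span:
  R_A = wL/2 = 9·4/2 = 18 kN
  R_B = wL/2 = 9·4/2 = 18 kN
Load 2 — triangular load w₀=9 kN/m (0→w₀ over full span):
  R_A = w₀L/6 = 9·4/6 = 6 kN
  R_B = w₀L/3 = 9·4/3 = 12 kN
Superposition: R_A = 24 kN, R_B = 30 kN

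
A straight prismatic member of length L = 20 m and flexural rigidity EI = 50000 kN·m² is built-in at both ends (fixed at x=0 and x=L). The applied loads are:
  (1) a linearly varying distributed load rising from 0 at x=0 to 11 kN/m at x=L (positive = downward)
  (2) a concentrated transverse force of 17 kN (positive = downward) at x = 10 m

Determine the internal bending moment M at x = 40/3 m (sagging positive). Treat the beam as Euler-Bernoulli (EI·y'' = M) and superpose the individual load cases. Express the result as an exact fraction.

M(40/3) = 14615/162 kN·m

Load 1 — triangular load w₀=11 kN/m (0→w₀ over full span):
  M_1 = 3w₀Lx/20 - w₀L²/30 - w₀x³/(6L) = 3·11·20·(40/3)/20 - 11·20²/30 - 11·(40/3)³/(6·20) = 6160/81 kN·m
Load 2 — point force P=17 kN at a=10 m (b=L-a=10):
  M_2 = Pa²(a+3b)(L-x)/L³ - Pa²b/L²  [x>a] = 17·10²·(10+3·10)·(20-(40/3))/20³ - 17·10²·10/20² = 85/6 kN·m
Superposition: M = Σ M_i = 14615/162 kN·m ≈ 90.216049 kN·m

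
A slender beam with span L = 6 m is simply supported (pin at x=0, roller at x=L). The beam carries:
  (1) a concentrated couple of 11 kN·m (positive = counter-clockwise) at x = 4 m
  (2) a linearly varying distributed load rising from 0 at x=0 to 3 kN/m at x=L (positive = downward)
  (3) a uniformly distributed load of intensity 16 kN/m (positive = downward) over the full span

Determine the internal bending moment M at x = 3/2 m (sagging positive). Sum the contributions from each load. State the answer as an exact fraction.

Load 1 — applied couple M₀=11 kN·m at a=4 m (b=L-a=2):
  M_1 = M₀x/L  [x≤a] = 11·(3/2)/6 = 11/4 kN·m
Load 2 — triangular load w₀=3 kN/m (0→w₀ over full span):
  M_2 = w₀Lx/6 - w₀x³/(6L) = 3·6·(3/2)/6 - 3·(3/2)³/(6·6) = 135/32 kN·m
Load 3 — uniform load w=16 kN/m over full span:
  M_3 = wx(L-x)/2 = 16·(3/2)·(6-(3/2))/2 = 54 kN·m
Superposition: M = Σ M_i = 1951/32 kN·m ≈ 60.968750 kN·m

M(3/2) = 1951/32 kN·m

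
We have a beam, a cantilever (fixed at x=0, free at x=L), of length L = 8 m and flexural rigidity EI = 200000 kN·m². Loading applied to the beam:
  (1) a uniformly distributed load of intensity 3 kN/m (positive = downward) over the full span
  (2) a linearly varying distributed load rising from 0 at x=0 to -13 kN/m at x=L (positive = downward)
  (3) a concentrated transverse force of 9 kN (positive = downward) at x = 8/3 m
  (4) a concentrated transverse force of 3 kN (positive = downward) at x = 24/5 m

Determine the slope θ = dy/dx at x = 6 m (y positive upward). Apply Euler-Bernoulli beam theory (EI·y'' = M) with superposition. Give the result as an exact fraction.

θ(6) = 49719/20000000 rad

Load 1 — uniform load w=3 kN/m over full span:
  θ_1 = -wx(x²-3Lx+3L²)/(6EI) = -3·6·(6²-3·8·6+3·8²)/(6·200000) = -63/50000 rad
Load 2 — triangular load w₀=-13 kN/m (0→w₀ over full span):
  θ_2 = (w₀Lx²/4-w₀L²x/3-w₀x⁴/(24L))/EI = ((-13)·8·6²/4-(-13)·8²·6/3-(-13)·6⁴/(24·8))/200000 = 3263/800000 rad
Load 3 — point force P=9 kN at a=8/3 m (b=L-a=16/3):
  θ_3 = -Pa²/(2EI)  [x>a] = -9·(8/3)²/(2·200000) = -1/6250 rad
Load 4 — point force P=3 kN at a=24/5 m (b=L-a=16/5):
  θ_4 = -Pa²/(2EI)  [x>a] = -3·(24/5)²/(2·200000) = -27/156250 rad
Superposition: θ = Σ θ_i = 49719/20000000 rad ≈ 0.002486 rad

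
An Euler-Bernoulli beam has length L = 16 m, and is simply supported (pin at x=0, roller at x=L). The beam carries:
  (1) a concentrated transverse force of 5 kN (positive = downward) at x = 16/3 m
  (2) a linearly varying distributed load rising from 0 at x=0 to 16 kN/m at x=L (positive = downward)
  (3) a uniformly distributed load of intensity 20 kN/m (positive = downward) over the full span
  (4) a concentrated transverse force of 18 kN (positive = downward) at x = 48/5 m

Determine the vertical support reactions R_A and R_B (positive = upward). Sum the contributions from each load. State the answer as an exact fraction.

Load 1 — point force P=5 kN at a=16/3 m (b=L-a=32/3):
  R_A = Pb/L = 5·(32/3)/16 = 10/3 kN
  R_B = Pa/L = 5·(16/3)/16 = 5/3 kN
Load 2 — triangular load w₀=16 kN/m (0→w₀ over full span):
  R_A = w₀L/6 = 16·16/6 = 128/3 kN
  R_B = w₀L/3 = 16·16/3 = 256/3 kN
Load 3 — uniform load w=20 kN/m over full span:
  R_A = wL/2 = 20·16/2 = 160 kN
  R_B = wL/2 = 20·16/2 = 160 kN
Load 4 — point force P=18 kN at a=48/5 m (b=L-a=32/5):
  R_A = Pb/L = 18·(32/5)/16 = 36/5 kN
  R_B = Pa/L = 18·(48/5)/16 = 54/5 kN
Superposition: R_A = 1066/5 kN, R_B = 1289/5 kN

R_A = 1066/5 kN, R_B = 1289/5 kN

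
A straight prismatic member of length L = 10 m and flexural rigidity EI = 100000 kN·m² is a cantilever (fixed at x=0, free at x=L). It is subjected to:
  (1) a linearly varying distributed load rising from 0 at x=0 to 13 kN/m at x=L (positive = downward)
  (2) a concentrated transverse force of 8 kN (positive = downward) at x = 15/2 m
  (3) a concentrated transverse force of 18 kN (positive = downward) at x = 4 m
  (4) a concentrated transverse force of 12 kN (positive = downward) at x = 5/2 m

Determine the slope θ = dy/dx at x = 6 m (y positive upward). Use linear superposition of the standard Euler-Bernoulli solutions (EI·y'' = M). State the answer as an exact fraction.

Load 1 — triangular load w₀=13 kN/m (0→w₀ over full span):
  θ_1 = (w₀Lx²/4-w₀L²x/3-w₀x⁴/(24L))/EI = (13·10·6²/4-13·10²·6/3-13·6⁴/(24·10))/100000 = -7501/500000 rad
Load 2 — point force P=8 kN at a=15/2 m (b=L-a=5/2):
  θ_2 = -Px(2a-x)/(2EI)  [x≤a] = -8·6·(2·(15/2)-6)/(2·100000) = -27/12500 rad
Load 3 — point force P=18 kN at a=4 m (b=L-a=6):
  θ_3 = -Pa²/(2EI)  [x>a] = -18·4²/(2·100000) = -9/6250 rad
Load 4 — point force P=12 kN at a=5/2 m (b=L-a=15/2):
  θ_4 = -Pa²/(2EI)  [x>a] = -12·(5/2)²/(2·100000) = -3/8000 rad
Superposition: θ = Σ θ_i = -18977/1000000 rad ≈ -0.018977 rad

θ(6) = -18977/1000000 rad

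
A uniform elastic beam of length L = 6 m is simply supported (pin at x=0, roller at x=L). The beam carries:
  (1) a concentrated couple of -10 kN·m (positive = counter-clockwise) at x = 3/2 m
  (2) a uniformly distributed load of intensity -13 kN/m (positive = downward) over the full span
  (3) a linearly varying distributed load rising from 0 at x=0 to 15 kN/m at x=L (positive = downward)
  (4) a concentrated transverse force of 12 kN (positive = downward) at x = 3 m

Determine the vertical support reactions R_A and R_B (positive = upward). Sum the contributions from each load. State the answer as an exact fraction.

R_A = -59/3 kN, R_B = -4/3 kN

Load 1 — applied couple M₀=-10 kN·m at a=3/2 m (b=L-a=9/2):
  R_A = M₀/L = (-10)/6 = -5/3 kN
  R_B = -M₀/L = -(-10)/6 = 5/3 kN
Load 2 — uniform load w=-13 kN/m over full span:
  R_A = wL/2 = (-13)·6/2 = -39 kN
  R_B = wL/2 = (-13)·6/2 = -39 kN
Load 3 — triangular load w₀=15 kN/m (0→w₀ over full span):
  R_A = w₀L/6 = 15·6/6 = 15 kN
  R_B = w₀L/3 = 15·6/3 = 30 kN
Load 4 — point force P=12 kN at a=3 m (b=L-a=3):
  R_A = Pb/L = 12·3/6 = 6 kN
  R_B = Pa/L = 12·3/6 = 6 kN
Superposition: R_A = -59/3 kN, R_B = -4/3 kN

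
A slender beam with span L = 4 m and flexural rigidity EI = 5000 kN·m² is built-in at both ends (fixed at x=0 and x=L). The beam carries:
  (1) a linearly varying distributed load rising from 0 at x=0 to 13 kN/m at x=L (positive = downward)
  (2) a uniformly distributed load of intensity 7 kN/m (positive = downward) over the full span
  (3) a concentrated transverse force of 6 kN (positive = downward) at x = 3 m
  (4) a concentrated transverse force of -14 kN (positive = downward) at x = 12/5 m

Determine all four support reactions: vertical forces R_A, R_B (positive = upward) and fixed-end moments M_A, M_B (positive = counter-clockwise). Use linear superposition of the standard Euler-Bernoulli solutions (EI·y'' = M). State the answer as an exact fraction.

R_A = 35619/2000 kN, M_A = 36047/3000 kN·m, R_B = 56381/2000 kN, M_B = -45133/3000 kN·m

Load 1 — triangular load w₀=13 kN/m (0→w₀ over full span):
  R_A = 3w₀L/20 = 3·13·4/20 = 39/5 kN
  M_A = w₀L²/30 = 13·4²/30 = 104/15 kN·m
  R_B = 7w₀L/20 = 7·13·4/20 = 91/5 kN
  M_B = -w₀L²/20 = -13·4²/20 = -52/5 kN·m
Load 2 — uniform load w=7 kN/m over full span:
  R_A = wL/2 = 7·4/2 = 14 kN
  M_A = wL²/12 = 7·4²/12 = 28/3 kN·m
  R_B = wL/2 = 7·4/2 = 14 kN
  M_B = -wL²/12 = -7·4²/12 = -28/3 kN·m
Load 3 — point force P=6 kN at a=3 m (b=L-a=1):
  R_A = Pb²(3a+b)/L³ = 6·1²·(3·3+1)/4³ = 15/16 kN
  M_A = Pab²/L² = 6·3·1²/4² = 9/8 kN·m
  R_B = Pa²(a+3b)/L³ = 6·3²·(3+3·1)/4³ = 81/16 kN
  M_B = -Pa²b/L² = -6·3²·1/4² = -27/8 kN·m
Load 4 — point force P=-14 kN at a=12/5 m (b=L-a=8/5):
  R_A = Pb²(3a+b)/L³ = (-14)·(8/5)²·(3·(12/5)+(8/5))/4³ = -616/125 kN
  M_A = Pab²/L² = (-14)·(12/5)·(8/5)²/4² = -672/125 kN·m
  R_B = Pa²(a+3b)/L³ = (-14)·(12/5)²·((12/5)+3·(8/5))/4³ = -1134/125 kN
  M_B = -Pa²b/L² = -(-14)·(12/5)²·(8/5)/4² = 1008/125 kN·m
Superposition: R_A = 35619/2000 kN, M_A = 36047/3000 kN·m, R_B = 56381/2000 kN, M_B = -45133/3000 kN·m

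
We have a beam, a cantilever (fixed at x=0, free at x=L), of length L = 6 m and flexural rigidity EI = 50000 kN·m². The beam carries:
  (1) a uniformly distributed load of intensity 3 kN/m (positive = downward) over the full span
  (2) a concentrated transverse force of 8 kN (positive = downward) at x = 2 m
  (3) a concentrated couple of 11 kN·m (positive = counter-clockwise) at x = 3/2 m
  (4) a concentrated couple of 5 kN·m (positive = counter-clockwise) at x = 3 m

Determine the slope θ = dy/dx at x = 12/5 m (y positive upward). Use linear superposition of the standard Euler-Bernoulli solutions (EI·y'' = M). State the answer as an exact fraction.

Load 1 — uniform load w=3 kN/m over full span:
  θ_1 = -wx(x²-3Lx+3L²)/(6EI) = -3·(12/5)·((12/5)²-3·6·(12/5)+3·6²)/(6·50000) = -1323/781250 rad
Load 2 — point force P=8 kN at a=2 m (b=L-a=4):
  θ_2 = -Pa²/(2EI)  [x>a] = -8·2²/(2·50000) = -1/3125 rad
Load 3 — applied couple M₀=11 kN·m at a=3/2 m (b=L-a=9/2):
  θ_3 = M₀a/EI  [x>a] = 11·(3/2)/50000 = 33/100000 rad
Load 4 — applied couple M₀=5 kN·m at a=3 m (b=L-a=3):
  θ_4 = M₀x/EI  [x≤a] = 5·(12/5)/50000 = 3/12500 rad
Superposition: θ = Σ θ_i = -18043/12500000 rad ≈ -0.001443 rad

θ(12/5) = -18043/12500000 rad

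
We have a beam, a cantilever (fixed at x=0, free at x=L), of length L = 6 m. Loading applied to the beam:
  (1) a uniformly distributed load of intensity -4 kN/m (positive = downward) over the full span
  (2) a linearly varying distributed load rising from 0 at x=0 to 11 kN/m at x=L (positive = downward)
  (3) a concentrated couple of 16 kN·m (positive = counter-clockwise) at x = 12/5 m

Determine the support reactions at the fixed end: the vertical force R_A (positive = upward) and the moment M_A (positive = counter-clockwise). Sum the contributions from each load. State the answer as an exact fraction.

Load 1 — uniform load w=-4 kN/m over full span:
  R_A = wL = (-4)·6 = -24 kN
  M_A = wL²/2 = (-4)·6²/2 = -72 kN·m
Load 2 — triangular load w₀=11 kN/m (0→w₀ over full span):
  R_A = w₀L/2 = 11·6/2 = 33 kN
  M_A = w₀L²/3 = 11·6²/3 = 132 kN·m
Load 3 — applied couple M₀=16 kN·m at a=12/5 m (b=L-a=18/5):
  R_A = 0 kN
  M_A = -M₀ = -16 kN·m
Superposition: R_A = 9 kN, M_A = 44 kN·m

R_A = 9 kN, M_A = 44 kN·m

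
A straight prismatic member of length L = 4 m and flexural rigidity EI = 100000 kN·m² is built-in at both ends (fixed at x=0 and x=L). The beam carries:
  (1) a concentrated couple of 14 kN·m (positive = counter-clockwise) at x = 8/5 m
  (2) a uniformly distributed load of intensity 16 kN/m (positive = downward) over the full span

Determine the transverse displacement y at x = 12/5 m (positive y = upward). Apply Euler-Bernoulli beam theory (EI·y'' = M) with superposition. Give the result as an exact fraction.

y(12/5) = -736/9765625 m

Load 1 — applied couple M₀=14 kN·m at a=8/5 m (b=L-a=12/5):
  y_1 = (R_Ax³/6 - M_Ax²/2 - M₀(x-a)²/2)/EI  [x>a] with R_A=126/25, M_A=42/25 = ((126/25)·(12/5)³/6 - (42/25)·(12/5)²/2 - 14·((12/5)-(8/5))²/2)/100000 = 224/9765625 m
Load 2 — uniform load w=16 kN/m over full span:
  y_2 = -wx²(L-x)²/(24EI) = -16·(12/5)²·(4-(12/5))²/(24·100000) = -192/1953125 m
Superposition: y = Σ y_i = -736/9765625 m ≈ -0.000075 m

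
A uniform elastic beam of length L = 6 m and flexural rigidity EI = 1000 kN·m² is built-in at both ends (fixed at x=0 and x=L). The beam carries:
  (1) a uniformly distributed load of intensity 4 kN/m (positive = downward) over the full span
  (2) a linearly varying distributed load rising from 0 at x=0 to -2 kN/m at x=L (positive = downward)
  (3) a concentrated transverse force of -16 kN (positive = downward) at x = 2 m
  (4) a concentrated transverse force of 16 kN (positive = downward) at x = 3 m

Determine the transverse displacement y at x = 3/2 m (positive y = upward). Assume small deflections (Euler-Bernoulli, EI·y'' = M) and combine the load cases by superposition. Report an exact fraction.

Load 1 — uniform load w=4 kN/m over full span:
  y_1 = -wx²(L-x)²/(24EI) = -4·(3/2)²·(6-(3/2))²/(24·1000) = -243/32000 m
Load 2 — triangular load w₀=-2 kN/m (0→w₀ over full span):
  y_2 = -w₀x²(L-x)²(x+2L)/(120LEI) = -(-2)·(3/2)²·(6-(3/2))²·((3/2)+2·6)/(120·6·1000) = 2187/1280000 m
Load 3 — point force P=-16 kN at a=2 m (b=L-a=4):
  y_3 = -Pb²x²(3aL-(3a+b)x)/(6L³EI)  [x≤a] = -(-16)·4²·(3/2)²·(3·2·6-(3·2+4)·(3/2))/(6·6³·1000) = 7/750 m
Load 4 — point force P=16 kN at a=3 m (b=L-a=3):
  y_4 = -Pb²x²(3aL-(3a+b)x)/(6L³EI)  [x≤a] = -16·3²·(3/2)²·(3·3·6-(3·3+3)·(3/2))/(6·6³·1000) = -9/1000 m
Superposition: y = Σ y_i = -21319/3840000 m ≈ -0.005552 m

y(3/2) = -21319/3840000 m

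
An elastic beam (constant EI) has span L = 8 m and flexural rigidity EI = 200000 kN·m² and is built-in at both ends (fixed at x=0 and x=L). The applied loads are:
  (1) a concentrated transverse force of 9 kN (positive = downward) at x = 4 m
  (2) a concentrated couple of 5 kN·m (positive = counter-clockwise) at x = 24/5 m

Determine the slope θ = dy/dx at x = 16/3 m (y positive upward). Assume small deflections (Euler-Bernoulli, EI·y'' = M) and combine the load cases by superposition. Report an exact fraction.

Load 1 — point force P=9 kN at a=4 m (b=L-a=4):
  θ_1 = Pa²(L-x)(2bL-(3b+a)(L-x))/(2L³EI)  [x>a] = 9·4²·(8-(16/3))·(2·4·8-(3·4+4)·(8-(16/3)))/(2·8³·200000) = 1/25000 rad
Load 2 — applied couple M₀=5 kN·m at a=24/5 m (b=L-a=16/5):
  θ_2 = (R_Ax²/2 - M_Ax - M₀(x-a))/EI  [x>a] with R_A=9/10, M_A=8/5 = ((9/10)·(16/3)²/2 - (8/5)·(16/3) - 5·((16/3)-(24/5)))/200000 = 1/125000 rad
Superposition: θ = Σ θ_i = 3/62500 rad ≈ 0.000048 rad

θ(16/3) = 3/62500 rad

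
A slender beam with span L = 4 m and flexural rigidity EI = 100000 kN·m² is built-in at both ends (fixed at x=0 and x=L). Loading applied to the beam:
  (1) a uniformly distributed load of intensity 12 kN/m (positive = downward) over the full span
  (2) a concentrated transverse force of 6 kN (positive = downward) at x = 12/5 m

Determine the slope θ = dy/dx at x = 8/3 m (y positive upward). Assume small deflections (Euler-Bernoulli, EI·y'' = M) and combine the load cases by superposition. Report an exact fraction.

Load 1 — uniform load w=12 kN/m over full span:
  θ_1 = -wx(L-x)(L-2x)/(12EI) = -12·(8/3)·(4-(8/3))·(4-2·(8/3))/(12·100000) = 4/84375 rad
Load 2 — point force P=6 kN at a=12/5 m (b=L-a=8/5):
  θ_2 = Pa²(L-x)(2bL-(3b+a)(L-x))/(2L³EI)  [x>a] = 6·(12/5)²·(4-(8/3))·(2·(8/5)·4-(3·(8/5)+(12/5))·(4-(8/3)))/(2·4³·100000) = 9/781250 rad
Superposition: θ = Σ θ_i = 1243/21093750 rad ≈ 0.000059 rad

θ(8/3) = 1243/21093750 rad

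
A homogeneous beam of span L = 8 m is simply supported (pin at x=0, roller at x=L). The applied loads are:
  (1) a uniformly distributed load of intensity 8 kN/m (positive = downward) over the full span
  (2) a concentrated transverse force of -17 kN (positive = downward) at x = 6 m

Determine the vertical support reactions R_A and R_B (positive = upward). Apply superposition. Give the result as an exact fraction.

R_A = 111/4 kN, R_B = 77/4 kN

Load 1 — uniform load w=8 kN/m over full span:
  R_A = wL/2 = 8·8/2 = 32 kN
  R_B = wL/2 = 8·8/2 = 32 kN
Load 2 — point force P=-17 kN at a=6 m (b=L-a=2):
  R_A = Pb/L = (-17)·2/8 = -17/4 kN
  R_B = Pa/L = (-17)·6/8 = -51/4 kN
Superposition: R_A = 111/4 kN, R_B = 77/4 kN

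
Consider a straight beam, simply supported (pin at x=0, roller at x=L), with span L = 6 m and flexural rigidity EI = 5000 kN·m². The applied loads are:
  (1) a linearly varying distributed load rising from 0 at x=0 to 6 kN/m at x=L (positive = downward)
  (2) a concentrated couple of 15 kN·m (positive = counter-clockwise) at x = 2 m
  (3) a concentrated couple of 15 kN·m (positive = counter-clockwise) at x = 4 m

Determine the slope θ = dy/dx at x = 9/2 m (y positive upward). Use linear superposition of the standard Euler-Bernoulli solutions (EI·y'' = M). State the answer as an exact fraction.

Load 1 — triangular load w₀=6 kN/m (0→w₀ over full span):
  θ_1 = -w₀(7L⁴-30L²x²+15x⁴)/(360LEI) = -6·(7·6⁴-30·6²·(9/2)²+15·(9/2)⁴)/(360·6·5000) = 11817/3200000 rad
Load 2 — applied couple M₀=15 kN·m at a=2 m (b=L-a=4):
  θ_2 = (M₀x²/(2L)-M₀(x-a)+C₁)/EI  [x>a] with C₁=M₀(3b²-L²)/(6L)=5 = (15·(9/2)²/(2·6)-15·((9/2)-2)+5)/5000 = -23/16000 rad
Load 3 — applied couple M₀=15 kN·m at a=4 m (b=L-a=2):
  θ_3 = (M₀x²/(2L)-M₀(x-a)+C₁)/EI  [x>a] with C₁=M₀(3b²-L²)/(6L)=-10 = (15·(9/2)²/(2·6)-15·((9/2)-4)+(-10))/5000 = 1/640 rad
Superposition: θ = Σ θ_i = 12217/3200000 rad ≈ 0.003818 rad

θ(9/2) = 12217/3200000 rad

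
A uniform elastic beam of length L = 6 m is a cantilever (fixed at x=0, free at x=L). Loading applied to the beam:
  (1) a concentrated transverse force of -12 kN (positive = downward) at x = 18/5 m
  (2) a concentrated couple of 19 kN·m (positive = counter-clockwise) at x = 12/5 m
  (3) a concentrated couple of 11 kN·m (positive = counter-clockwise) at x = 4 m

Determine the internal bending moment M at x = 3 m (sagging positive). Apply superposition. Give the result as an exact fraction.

M(3) = 91/5 kN·m

Load 1 — point force P=-12 kN at a=18/5 m (b=L-a=12/5):
  M_1 = -P(a-x)  [x≤a] = -(-12)·((18/5)-3) = 36/5 kN·m
Load 2 — applied couple M₀=19 kN·m at a=12/5 m (b=L-a=18/5):
  M_2 = 0  [x>a] = 0 kN·m
Load 3 — applied couple M₀=11 kN·m at a=4 m (b=L-a=2):
  M_3 = M₀  [x≤a] = 11 = 11 kN·m
Superposition: M = Σ M_i = 91/5 kN·m ≈ 18.200000 kN·m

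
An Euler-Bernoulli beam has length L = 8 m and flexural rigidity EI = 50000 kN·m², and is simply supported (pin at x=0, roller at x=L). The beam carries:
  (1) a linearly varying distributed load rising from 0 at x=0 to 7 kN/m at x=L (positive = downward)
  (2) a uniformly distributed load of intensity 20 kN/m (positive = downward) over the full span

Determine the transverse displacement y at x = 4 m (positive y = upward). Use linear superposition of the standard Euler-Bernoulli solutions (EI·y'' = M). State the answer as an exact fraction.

y(4) = -47/1875 m

Load 1 — triangular load w₀=7 kN/m (0→w₀ over full span):
  y_1 = -w₀x(7L⁴-10L²x²+3x⁴)/(360LEI) = -7·4·(7·8⁴-10·8²·4²+3·4⁴)/(360·8·50000) = -7/1875 m
Load 2 — uniform load w=20 kN/m over full span:
  y_2 = -wx(L³-2Lx²+x³)/(24EI) = -20·4·(8³-2·8·4²+4³)/(24·50000) = -8/375 m
Superposition: y = Σ y_i = -47/1875 m ≈ -0.025067 m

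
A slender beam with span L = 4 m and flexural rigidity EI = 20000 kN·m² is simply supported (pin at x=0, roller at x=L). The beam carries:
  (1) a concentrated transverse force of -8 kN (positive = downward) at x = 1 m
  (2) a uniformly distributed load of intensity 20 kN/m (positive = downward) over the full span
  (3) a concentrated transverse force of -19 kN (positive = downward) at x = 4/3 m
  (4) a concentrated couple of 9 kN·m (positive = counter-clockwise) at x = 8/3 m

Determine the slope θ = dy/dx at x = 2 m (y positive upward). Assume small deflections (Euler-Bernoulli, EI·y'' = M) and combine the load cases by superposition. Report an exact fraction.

θ(2) = -461/3240000 rad

Load 1 — point force P=-8 kN at a=1 m (b=L-a=3):
  θ_1 = -Pa(2L²-6Lx+3x²+a²)/(6LEI)  [x>a] = -(-8)·1·(2·4²-6·4·2+3·2²+1²)/(6·4·20000) = -1/20000 rad
Load 2 — uniform load w=20 kN/m over full span:
  θ_2 = -w(L³-6Lx²+4x³)/(24EI) = -20·(4³-6·4·2²+4·2³)/(24·20000) = 0 rad
Load 3 — point force P=-19 kN at a=4/3 m (b=L-a=8/3):
  θ_3 = -Pa(2L²-6Lx+3x²+a²)/(6LEI)  [x>a] = -(-19)·(4/3)·(2·4²-6·4·2+3·2²+(4/3)²)/(6·4·20000) = -19/162000 rad
Load 4 — applied couple M₀=9 kN·m at a=8/3 m (b=L-a=4/3):
  θ_4 = (M₀x²/(2L)+C₁)/EI  [x≤a] with C₁=M₀(3b²-L²)/(6L)=-4 = (9·2²/(2·4)+(-4))/20000 = 1/40000 rad
Superposition: θ = Σ θ_i = -461/3240000 rad ≈ -0.000142 rad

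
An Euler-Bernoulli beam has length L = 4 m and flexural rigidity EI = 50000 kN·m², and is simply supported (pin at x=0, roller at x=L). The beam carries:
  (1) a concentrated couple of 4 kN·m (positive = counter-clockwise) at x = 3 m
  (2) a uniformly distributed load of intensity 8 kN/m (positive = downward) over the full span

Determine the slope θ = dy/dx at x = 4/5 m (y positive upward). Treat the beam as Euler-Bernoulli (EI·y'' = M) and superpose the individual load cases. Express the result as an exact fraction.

Load 1 — applied couple M₀=4 kN·m at a=3 m (b=L-a=1):
  θ_1 = (M₀x²/(2L)+C₁)/EI  [x≤a] with C₁=M₀(3b²-L²)/(6L)=-13/6 = (4·(4/5)²/(2·4)+(-13/6))/50000 = -277/7500000 rad
Load 2 — uniform load w=8 kN/m over full span:
  θ_2 = -w(L³-6Lx²+4x³)/(24EI) = -8·(4³-6·4·(4/5)²+4·(4/5)³)/(24·50000) = -132/390625 rad
Superposition: θ = Σ θ_i = -14057/37500000 rad ≈ -0.000375 rad

θ(4/5) = -14057/37500000 rad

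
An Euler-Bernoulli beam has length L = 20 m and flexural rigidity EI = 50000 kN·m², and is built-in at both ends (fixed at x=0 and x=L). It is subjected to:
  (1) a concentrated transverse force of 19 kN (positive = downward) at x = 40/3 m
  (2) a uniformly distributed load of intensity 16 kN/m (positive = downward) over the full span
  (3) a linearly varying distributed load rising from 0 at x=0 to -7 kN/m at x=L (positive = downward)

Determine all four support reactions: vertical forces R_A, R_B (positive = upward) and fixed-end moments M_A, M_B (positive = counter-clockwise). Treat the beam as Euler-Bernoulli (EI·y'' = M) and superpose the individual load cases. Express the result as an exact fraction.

Load 1 — point force P=19 kN at a=40/3 m (b=L-a=20/3):
  R_A = Pb²(3a+b)/L³ = 19·(20/3)²·(3·(40/3)+(20/3))/20³ = 133/27 kN
  M_A = Pab²/L² = 19·(40/3)·(20/3)²/20² = 760/27 kN·m
  R_B = Pa²(a+3b)/L³ = 19·(40/3)²·((40/3)+3·(20/3))/20³ = 380/27 kN
  M_B = -Pa²b/L² = -19·(40/3)²·(20/3)/20² = -1520/27 kN·m
Load 2 — uniform load w=16 kN/m over full span:
  R_A = wL/2 = 16·20/2 = 160 kN
  M_A = wL²/12 = 16·20²/12 = 1600/3 kN·m
  R_B = wL/2 = 16·20/2 = 160 kN
  M_B = -wL²/12 = -16·20²/12 = -1600/3 kN·m
Load 3 — triangular load w₀=-7 kN/m (0→w₀ over full span):
  R_A = 3w₀L/20 = 3·(-7)·20/20 = -21 kN
  M_A = w₀L²/30 = (-7)·20²/30 = -280/3 kN·m
  R_B = 7w₀L/20 = 7·(-7)·20/20 = -49 kN
  M_B = -w₀L²/20 = -(-7)·20²/20 = 140 kN·m
Superposition: R_A = 3886/27 kN, M_A = 12640/27 kN·m, R_B = 3377/27 kN, M_B = -12140/27 kN·m

R_A = 3886/27 kN, M_A = 12640/27 kN·m, R_B = 3377/27 kN, M_B = -12140/27 kN·m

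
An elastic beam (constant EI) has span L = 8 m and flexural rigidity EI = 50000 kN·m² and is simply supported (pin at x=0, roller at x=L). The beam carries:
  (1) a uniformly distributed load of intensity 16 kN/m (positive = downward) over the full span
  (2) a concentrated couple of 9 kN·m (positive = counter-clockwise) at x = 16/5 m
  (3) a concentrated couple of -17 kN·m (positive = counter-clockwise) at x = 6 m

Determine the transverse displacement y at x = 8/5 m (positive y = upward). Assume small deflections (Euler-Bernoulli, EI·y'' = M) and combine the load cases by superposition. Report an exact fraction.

Load 1 — uniform load w=16 kN/m over full span:
  y_1 = -wx(L³-2Lx²+x³)/(24EI) = -16·(8/5)·(8³-2·8·(8/5)²+(8/5)³)/(24·50000) = -59392/5859375 m
Load 2 — applied couple M₀=9 kN·m at a=16/5 m (b=L-a=24/5):
  y_2 = (M₀x³/(6L)+C₁x)/EI  [x≤a] with C₁=M₀(3b²-L²)/(6L)=24/25 = (9·(8/5)³/(6·8)+(24/25)·(8/5))/50000 = 18/390625 m
Load 3 — applied couple M₀=-17 kN·m at a=6 m (b=L-a=2):
  y_3 = (M₀x³/(6L)+C₁x)/EI  [x≤a] with C₁=M₀(3b²-L²)/(6L)=221/12 = ((-17)·(8/5)³/(6·8)+(221/12)·(8/5))/50000 = 1751/3125000 m
Superposition: y = Σ y_i = -446711/46875000 m ≈ -0.009530 m

y(8/5) = -446711/46875000 m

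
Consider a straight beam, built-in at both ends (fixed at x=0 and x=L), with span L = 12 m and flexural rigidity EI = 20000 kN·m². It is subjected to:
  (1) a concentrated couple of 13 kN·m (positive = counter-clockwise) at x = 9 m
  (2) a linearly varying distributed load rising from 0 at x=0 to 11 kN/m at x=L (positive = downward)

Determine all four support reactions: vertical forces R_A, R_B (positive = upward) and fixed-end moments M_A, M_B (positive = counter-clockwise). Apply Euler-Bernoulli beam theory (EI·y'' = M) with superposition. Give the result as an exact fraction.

R_A = 3363/160 kN, M_A = 4549/80 kN·m, R_B = 7197/160 kN, M_B = -6531/80 kN·m

Load 1 — applied couple M₀=13 kN·m at a=9 m (b=L-a=3):
  R_A = 6M₀ab/L³ = 6·13·9·3/12³ = 39/32 kN
  M_A = M₀b(2a-b)/L² = 13·3·(2·9-3)/12² = 65/16 kN·m
  R_B = -6M₀ab/L³ = -6·13·9·3/12³ = -39/32 kN
  M_B = M₀a(2b-a)/L² = 13·9·(2·3-9)/12² = -39/16 kN·m
Load 2 — triangular load w₀=11 kN/m (0→w₀ over full span):
  R_A = 3w₀L/20 = 3·11·12/20 = 99/5 kN
  M_A = w₀L²/30 = 11·12²/30 = 264/5 kN·m
  R_B = 7w₀L/20 = 7·11·12/20 = 231/5 kN
  M_B = -w₀L²/20 = -11·12²/20 = -396/5 kN·m
Superposition: R_A = 3363/160 kN, M_A = 4549/80 kN·m, R_B = 7197/160 kN, M_B = -6531/80 kN·m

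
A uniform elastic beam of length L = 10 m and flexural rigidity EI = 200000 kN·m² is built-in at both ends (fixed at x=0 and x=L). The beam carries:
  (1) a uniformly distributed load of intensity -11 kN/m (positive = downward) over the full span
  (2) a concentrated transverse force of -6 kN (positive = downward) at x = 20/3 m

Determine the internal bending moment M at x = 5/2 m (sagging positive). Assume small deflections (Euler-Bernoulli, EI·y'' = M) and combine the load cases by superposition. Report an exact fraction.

Load 1 — uniform load w=-11 kN/m over full span:
  M_1 = wLx/2 - wL²/12 - wx²/2 = (-11)·10·(5/2)/2 - (-11)·10²/12 - (-11)·(5/2)²/2 = -275/24 kN·m
Load 2 — point force P=-6 kN at a=20/3 m (b=L-a=10/3):
  M_2 = Pb²(3a+b)x/L³ - Pab²/L²  [x≤a] = (-6)·(10/3)²·(3·(20/3)+(10/3))·(5/2)/10³ - (-6)·(20/3)·(10/3)²/10² = 5/9 kN·m
Superposition: M = Σ M_i = -785/72 kN·m ≈ -10.902778 kN·m

M(5/2) = -785/72 kN·m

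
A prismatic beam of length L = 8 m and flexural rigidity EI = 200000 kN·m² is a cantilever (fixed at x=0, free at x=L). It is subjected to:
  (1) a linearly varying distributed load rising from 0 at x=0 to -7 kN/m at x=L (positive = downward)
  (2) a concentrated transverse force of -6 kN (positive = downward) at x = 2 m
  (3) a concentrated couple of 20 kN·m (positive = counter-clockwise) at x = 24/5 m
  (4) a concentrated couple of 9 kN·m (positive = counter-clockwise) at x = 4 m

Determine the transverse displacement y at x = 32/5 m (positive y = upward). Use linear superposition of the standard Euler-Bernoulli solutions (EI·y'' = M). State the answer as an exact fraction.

y(32/5) = 7396001/585937500 m

Load 1 — triangular load w₀=-7 kN/m (0→w₀ over full span):
  y_1 = (w₀Lx³/12-w₀L²x²/6-w₀x⁵/(120L))/EI = ((-7)·8·(32/5)³/12-(-7)·8²·(32/5)²/6-(-7)·(32/5)⁵/(120·8))/200000 = 1401344/146484375 m
Load 2 — point force P=-6 kN at a=2 m (b=L-a=6):
  y_2 = -Pa²(3x-a)/(6EI)  [x>a] = -(-6)·2²·(3·(32/5)-2)/(6·200000) = 43/125000 m
Load 3 — applied couple M₀=20 kN·m at a=24/5 m (b=L-a=16/5):
  y_3 = M₀a(2x-a)/(2EI)  [x>a] = 20·(24/5)·(2·(32/5)-(24/5))/(2·200000) = 6/3125 m
Load 4 — applied couple M₀=9 kN·m at a=4 m (b=L-a=4):
  y_4 = M₀a(2x-a)/(2EI)  [x>a] = 9·4·(2·(32/5)-4)/(2·200000) = 99/125000 m
Superposition: y = Σ y_i = 7396001/585937500 m ≈ 0.012623 m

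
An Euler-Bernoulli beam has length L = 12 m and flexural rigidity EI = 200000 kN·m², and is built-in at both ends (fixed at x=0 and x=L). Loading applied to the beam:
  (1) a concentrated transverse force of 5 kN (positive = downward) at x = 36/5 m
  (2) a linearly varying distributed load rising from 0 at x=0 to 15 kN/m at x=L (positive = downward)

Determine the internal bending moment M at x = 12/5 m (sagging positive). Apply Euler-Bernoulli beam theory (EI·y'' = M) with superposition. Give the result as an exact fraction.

M(12/5) = -1452/125 kN·m

Load 1 — point force P=5 kN at a=36/5 m (b=L-a=24/5):
  M_1 = Pb²(3a+b)x/L³ - Pab²/L²  [x≤a] = 5·(24/5)²·(3·(36/5)+(24/5))·(12/5)/12³ - 5·(36/5)·(24/5)²/12² = -192/125 kN·m
Load 2 — triangular load w₀=15 kN/m (0→w₀ over full span):
  M_2 = 3w₀Lx/20 - w₀L²/30 - w₀x³/(6L) = 3·15·12·(12/5)/20 - 15·12²/30 - 15·(12/5)³/(6·12) = -252/25 kN·m
Superposition: M = Σ M_i = -1452/125 kN·m ≈ -11.616000 kN·m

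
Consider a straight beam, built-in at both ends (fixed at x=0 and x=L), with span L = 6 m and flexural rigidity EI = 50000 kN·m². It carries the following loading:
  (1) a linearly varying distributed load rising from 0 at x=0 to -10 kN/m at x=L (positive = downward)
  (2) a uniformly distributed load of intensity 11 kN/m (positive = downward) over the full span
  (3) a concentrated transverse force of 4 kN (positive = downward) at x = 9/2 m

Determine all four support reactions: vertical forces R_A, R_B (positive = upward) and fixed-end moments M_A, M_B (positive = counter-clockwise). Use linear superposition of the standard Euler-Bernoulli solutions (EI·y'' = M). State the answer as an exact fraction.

Load 1 — triangular load w₀=-10 kN/m (0→w₀ over full span):
  R_A = 3w₀L/20 = 3·(-10)·6/20 = -9 kN
  M_A = w₀L²/30 = (-10)·6²/30 = -12 kN·m
  R_B = 7w₀L/20 = 7·(-10)·6/20 = -21 kN
  M_B = -w₀L²/20 = -(-10)·6²/20 = 18 kN·m
Load 2 — uniform load w=11 kN/m over full span:
  R_A = wL/2 = 11·6/2 = 33 kN
  M_A = wL²/12 = 11·6²/12 = 33 kN·m
  R_B = wL/2 = 11·6/2 = 33 kN
  M_B = -wL²/12 = -11·6²/12 = -33 kN·m
Load 3 — point force P=4 kN at a=9/2 m (b=L-a=3/2):
  R_A = Pb²(3a+b)/L³ = 4·(3/2)²·(3·(9/2)+(3/2))/6³ = 5/8 kN
  M_A = Pab²/L² = 4·(9/2)·(3/2)²/6² = 9/8 kN·m
  R_B = Pa²(a+3b)/L³ = 4·(9/2)²·((9/2)+3·(3/2))/6³ = 27/8 kN
  M_B = -Pa²b/L² = -4·(9/2)²·(3/2)/6² = -27/8 kN·m
Superposition: R_A = 197/8 kN, M_A = 177/8 kN·m, R_B = 123/8 kN, M_B = -147/8 kN·m

R_A = 197/8 kN, M_A = 177/8 kN·m, R_B = 123/8 kN, M_B = -147/8 kN·m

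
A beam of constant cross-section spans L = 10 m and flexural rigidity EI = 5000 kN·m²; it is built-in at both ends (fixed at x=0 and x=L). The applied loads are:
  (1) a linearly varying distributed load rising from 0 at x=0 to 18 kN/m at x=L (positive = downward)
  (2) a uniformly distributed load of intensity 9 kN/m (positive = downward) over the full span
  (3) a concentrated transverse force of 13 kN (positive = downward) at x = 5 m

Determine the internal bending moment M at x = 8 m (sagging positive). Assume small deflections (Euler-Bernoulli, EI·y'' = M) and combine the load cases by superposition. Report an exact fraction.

Load 1 — triangular load w₀=18 kN/m (0→w₀ over full span):
  M_1 = 3w₀Lx/20 - w₀L²/30 - w₀x³/(6L) = 3·18·10·8/20 - 18·10²/30 - 18·8³/(6·10) = 12/5 kN·m
Load 2 — uniform load w=9 kN/m over full span:
  M_2 = wLx/2 - wL²/12 - wx²/2 = 9·10·8/2 - 9·10²/12 - 9·8²/2 = -3 kN·m
Load 3 — point force P=13 kN at a=5 m (b=L-a=5):
  M_3 = Pa²(a+3b)(L-x)/L³ - Pa²b/L²  [x>a] = 13·5²·(5+3·5)·(10-8)/10³ - 13·5²·5/10² = -13/4 kN·m
Superposition: M = Σ M_i = -77/20 kN·m ≈ -3.850000 kN·m

M(8) = -77/20 kN·m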